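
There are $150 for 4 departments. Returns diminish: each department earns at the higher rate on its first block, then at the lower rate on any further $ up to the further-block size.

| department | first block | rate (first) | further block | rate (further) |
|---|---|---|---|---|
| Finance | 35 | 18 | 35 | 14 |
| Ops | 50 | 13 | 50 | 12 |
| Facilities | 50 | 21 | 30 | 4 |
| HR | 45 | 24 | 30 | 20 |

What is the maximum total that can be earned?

3180

Rank every tier by rate: HR/tier1 24 > Facilities/tier1 21 > HR/tier2 20 > Finance/tier1 18 > Finance/tier2 14 > Ops/tier1 13 > Ops/tier2 12 > Facilities/tier2 4.
HR tier1 at 24: fill all 45 ; 105 left.
Fill Facilities tier1 block (50 at 21) ; 55 left.
HR/tier2 (20): +30 ; 25 left.
Finance/tier1: +25 of 35 at 18; pool empty.
Total = 24×45 + 21×50 + 20×30 + 18×25 = 3180.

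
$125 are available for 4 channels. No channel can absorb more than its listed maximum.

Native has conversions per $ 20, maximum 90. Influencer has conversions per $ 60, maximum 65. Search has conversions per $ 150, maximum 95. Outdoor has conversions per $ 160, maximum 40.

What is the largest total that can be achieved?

Order the channels by conversions per $: Outdoor 160 > Search 150 > Influencer 60 > Native 20.
Outdoor takes 40 to reach its cap of 40 → 85 left.
Search has room for 95 but only 85 remain, so it gets 85.
Total = 150×85 + 160×40 = 19150.

19150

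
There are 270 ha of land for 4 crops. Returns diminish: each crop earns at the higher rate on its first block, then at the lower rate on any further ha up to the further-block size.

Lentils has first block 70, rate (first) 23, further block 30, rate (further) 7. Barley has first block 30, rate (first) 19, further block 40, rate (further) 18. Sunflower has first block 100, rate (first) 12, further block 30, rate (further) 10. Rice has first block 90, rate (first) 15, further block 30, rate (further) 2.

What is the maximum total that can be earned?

4730

Rank every tier by rate: Lentils/tier1 23 > Barley/tier1 19 > Barley/tier2 18 > Rice/tier1 15 > Sunflower/tier1 12 > Sunflower/tier2 10 > Lentils/tier2 7 > Rice/tier2 2.
Lentils/tier1 (23): +70 ; 200 left.
Barley/tier1 (19): +30 ; 170 left.
Barley tier2 at 18: fill all 40 ; 130 left.
Rice/tier1 (15): +90 ; 40 left.
Sunflower/tier1: +40 of 100 at 12; pool empty.
Total = 23×70 + 19×30 + 18×40 + 15×90 + 12×40 = 4730.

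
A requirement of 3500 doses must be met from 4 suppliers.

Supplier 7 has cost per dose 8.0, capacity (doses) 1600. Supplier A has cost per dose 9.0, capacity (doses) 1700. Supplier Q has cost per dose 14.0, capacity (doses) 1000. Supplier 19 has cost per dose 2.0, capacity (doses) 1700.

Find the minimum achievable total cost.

18000

Use suppliers in increasing cost order.
Supplier 19 at 2.0: take all 1700 doses ; 1800 still needed.
Supplier 7 at 8.0: take all 1600 doses ; 200 still needed.
Supplier A (9.0): take the remaining 200 ; done.
Supplier Q: unused.
Cost = 1700×2.0 + 1600×8.0 + 200×9.0 = 18000.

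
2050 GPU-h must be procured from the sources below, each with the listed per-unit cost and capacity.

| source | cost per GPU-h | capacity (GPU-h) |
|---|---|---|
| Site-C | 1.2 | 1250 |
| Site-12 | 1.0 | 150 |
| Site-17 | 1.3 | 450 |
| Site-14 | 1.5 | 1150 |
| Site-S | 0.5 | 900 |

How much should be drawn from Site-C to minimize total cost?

1000

Use sources in increasing cost order.
Site-S at 0.5: take all 900 GPU-h ; 1150 still needed.
Site-12 (1.0): use full 150 ; 1000 GPU-h to go.
Site-C (1.2): take the remaining 1000 ; done.
Site-17, Site-14: unused.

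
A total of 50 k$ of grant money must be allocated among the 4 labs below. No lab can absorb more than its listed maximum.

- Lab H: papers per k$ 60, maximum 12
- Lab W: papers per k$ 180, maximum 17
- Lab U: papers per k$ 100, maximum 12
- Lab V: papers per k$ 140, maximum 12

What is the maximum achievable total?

Order the labs by papers per k$: Lab W 180 > Lab V 140 > Lab U 100 > Lab H 60.
Give Lab W 17 to hit its cap of 17 ; 33 left.
Lab V: +12 to 12 (cap) ; 21 left.
Lab U takes 12 to reach its cap of 12 ; 9 left.
Lab H: +9 (room for 12) → 9. Pool exhausted.
Total = 60×9 + 180×17 + 100×12 + 140×12 = 6480.

6480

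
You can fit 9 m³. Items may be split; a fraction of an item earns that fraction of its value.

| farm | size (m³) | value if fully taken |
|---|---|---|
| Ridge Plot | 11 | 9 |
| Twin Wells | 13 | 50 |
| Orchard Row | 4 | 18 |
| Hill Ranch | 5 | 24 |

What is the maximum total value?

42

Sort by value density: Hill Ranch 24/5≈4.8, Orchard Row 18/4≈4.5, Twin Wells 50/13≈3.85, Ridge Plot 9/11≈0.818.
Hill Ranch: take in full, 5 m³ for value 24 ; 4 left.
All 4 m³ of Orchard Row fit (value 18) ; 0 remain.
Total value = 42.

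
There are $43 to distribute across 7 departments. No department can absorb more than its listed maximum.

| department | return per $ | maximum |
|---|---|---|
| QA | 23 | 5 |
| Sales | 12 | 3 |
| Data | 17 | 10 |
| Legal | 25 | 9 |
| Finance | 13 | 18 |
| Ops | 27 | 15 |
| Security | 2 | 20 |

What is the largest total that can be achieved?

Highest return per $ first: Ops 27 > Legal 25 > QA 23 > Data 17 > Finance 13 > Sales 12 > Security 2.
Ops: +15 to 15 (cap) — 28 left.
Legal: +9 to 9 (cap) — 19 left.
QA: +5 to 5 (cap) — 14 left.
Give Data 10 to hit its cap of 10 — 4 left.
Finance has room for 18 but only 4 remain, so it gets 4.
Total = 23×5 + 17×10 + 25×9 + 13×4 + 27×15 = 967.

967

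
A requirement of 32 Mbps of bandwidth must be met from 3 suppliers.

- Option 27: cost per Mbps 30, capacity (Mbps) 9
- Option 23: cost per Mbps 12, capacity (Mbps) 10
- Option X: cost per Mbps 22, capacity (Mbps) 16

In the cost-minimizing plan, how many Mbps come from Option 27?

6

Use suppliers in increasing cost order.
Option 23 at 12: take all 10 Mbps — 22 still needed.
Take 16 from Option X at 22 — need 6 more.
Option 27 at 30: take 6 of its 9 — requirement met.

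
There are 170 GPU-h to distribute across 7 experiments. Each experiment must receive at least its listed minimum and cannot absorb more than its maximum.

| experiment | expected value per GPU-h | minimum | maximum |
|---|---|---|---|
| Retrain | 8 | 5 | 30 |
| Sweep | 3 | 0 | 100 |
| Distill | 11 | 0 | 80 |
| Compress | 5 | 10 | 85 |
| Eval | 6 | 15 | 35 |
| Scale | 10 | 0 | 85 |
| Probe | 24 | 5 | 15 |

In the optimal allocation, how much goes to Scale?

Meeting every minimum uses 5+0+0+10+15+0+5 = 35 GPU-h, leaving 135.
Rank by expected value per GPU-h: Probe 24 > Distill 11 > Scale 10 > Retrain 8 > Eval 6 > Compress 5 > Sweep 3.
Probe: +10 to 15 (cap) ; 125 left.
Distill takes 80 more to reach its cap of 80 ; 45 left.
Only 45 left; Scale takes them to reach 45.

45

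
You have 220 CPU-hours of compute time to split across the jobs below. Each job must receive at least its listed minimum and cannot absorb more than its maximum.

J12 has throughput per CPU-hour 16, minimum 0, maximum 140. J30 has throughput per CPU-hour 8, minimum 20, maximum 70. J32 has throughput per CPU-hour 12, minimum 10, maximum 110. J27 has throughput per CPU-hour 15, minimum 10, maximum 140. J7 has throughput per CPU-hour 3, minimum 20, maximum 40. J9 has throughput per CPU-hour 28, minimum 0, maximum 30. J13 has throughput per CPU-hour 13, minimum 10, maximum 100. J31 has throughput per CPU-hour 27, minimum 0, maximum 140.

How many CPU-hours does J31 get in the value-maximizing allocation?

120

Meeting every minimum uses 0+20+10+10+20+0+10+0 = 70 CPU-hours, leaving 150.
Order the jobs by throughput per CPU-hour: J9 28 > J31 27 > J12 16 > J27 15 > J13 13 > J32 12 > J30 8 > J7 3.
J9: +30 to 30 (cap) → 120 left.
J31 has room for 140 more but only 120 remain, so it gets 120.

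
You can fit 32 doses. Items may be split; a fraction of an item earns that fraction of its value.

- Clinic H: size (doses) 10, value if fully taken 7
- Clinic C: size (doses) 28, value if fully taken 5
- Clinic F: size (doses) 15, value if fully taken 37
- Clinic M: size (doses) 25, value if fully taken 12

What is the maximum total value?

Best value per unit of size first: Clinic F 37/15≈2.47, Clinic H 7/10≈0.7, Clinic M 12/25≈0.48, Clinic C 5/28≈0.179.
Clinic F: take in full, 15 doses for value 37 — 17 left.
Clinic H: take in full, 10 doses for value 7 — 7 left.
7 doses left: a 7/25 share of Clinic M gives 12×7/25 = 3.36.
Total value = 47.36.

47.36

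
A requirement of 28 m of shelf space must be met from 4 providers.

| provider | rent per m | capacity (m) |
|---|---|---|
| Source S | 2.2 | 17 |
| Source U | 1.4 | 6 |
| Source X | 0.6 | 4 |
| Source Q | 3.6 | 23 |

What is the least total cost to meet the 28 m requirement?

51.8

Cheapest first:
Source X (0.6): use full 4 → 24 m to go.
Source U at 1.4: take all 6 m → 18 still needed.
Source S (2.2): use full 17 → 1 m to go.
Source Q (3.6): take the remaining 1 → done.
Cost = 4×0.6 + 6×1.4 + 17×2.2 + 1×3.6 = 51.8.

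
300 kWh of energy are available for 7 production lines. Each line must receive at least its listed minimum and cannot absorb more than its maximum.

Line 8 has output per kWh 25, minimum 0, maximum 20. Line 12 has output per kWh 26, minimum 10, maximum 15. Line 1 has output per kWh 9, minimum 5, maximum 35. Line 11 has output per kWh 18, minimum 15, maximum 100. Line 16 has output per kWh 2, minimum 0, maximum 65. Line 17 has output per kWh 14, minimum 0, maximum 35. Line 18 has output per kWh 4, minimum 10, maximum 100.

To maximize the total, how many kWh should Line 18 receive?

95

Meeting every minimum uses 0+10+5+15+0+0+10 = 40 kWh, leaving 260.
Highest output per kWh first: Line 12 26 > Line 8 25 > Line 11 18 > Line 17 14 > Line 1 9 > Line 18 4 > Line 16 2.
Line 12 takes 5 more to reach its cap of 15 → 255 left.
Line 8: +20 to 20 (cap) → 235 left.
Line 11: +85 to 100 (cap) → 150 left.
Line 17: +35 to 35 (cap) → 115 left.
Line 1: +30 to 35 (cap) → 85 left.
Only 85 left; Line 18 takes them to reach 95.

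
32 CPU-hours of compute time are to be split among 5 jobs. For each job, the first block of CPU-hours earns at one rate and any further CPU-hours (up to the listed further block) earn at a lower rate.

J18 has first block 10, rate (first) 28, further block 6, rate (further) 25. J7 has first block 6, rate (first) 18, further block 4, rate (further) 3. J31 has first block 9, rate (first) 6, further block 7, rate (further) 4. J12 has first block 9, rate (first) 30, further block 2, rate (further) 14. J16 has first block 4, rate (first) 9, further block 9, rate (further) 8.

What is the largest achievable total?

Rank every tier by rate: J12/T1 30 > J18/T1 28 > J18/T2 25 > J7/T1 18 > J12/T2 14 > J16/T1 9 > J16/T2 8 > J31/T1 6 > J31/T2 4 > J7/T2 3.
J12/T1 (30): +9 ; 23 left.
J18/T1 (28): +10 ; 13 left.
J18 T2 at 25: fill all 6 ; 7 left.
J7 T1 at 18: fill all 6 ; 1 left.
1 remain; put them into J12 T2 at 14.
Total = 30×9 + 28×10 + 25×6 + 18×6 + 14×1 = 822.

822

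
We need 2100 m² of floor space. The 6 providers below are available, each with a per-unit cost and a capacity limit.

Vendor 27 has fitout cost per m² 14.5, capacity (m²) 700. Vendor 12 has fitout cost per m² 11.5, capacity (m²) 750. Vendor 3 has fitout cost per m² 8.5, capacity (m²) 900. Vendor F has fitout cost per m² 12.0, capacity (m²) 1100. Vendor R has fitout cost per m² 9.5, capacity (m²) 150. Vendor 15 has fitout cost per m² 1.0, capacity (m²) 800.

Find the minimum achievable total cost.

Use providers in increasing cost order.
Vendor 15 (1.0): use full 800 ; 1300 m² to go.
Vendor 3 (8.5): use full 900 ; 400 m² to go.
Take 150 from Vendor R at 9.5 ; need 250 more.
Vendor 12 (11.5): take the remaining 250 ; done.
Vendor F, Vendor 27: unused.
Cost = 800×1.0 + 900×8.5 + 150×9.5 + 250×11.5 = 12750.

12750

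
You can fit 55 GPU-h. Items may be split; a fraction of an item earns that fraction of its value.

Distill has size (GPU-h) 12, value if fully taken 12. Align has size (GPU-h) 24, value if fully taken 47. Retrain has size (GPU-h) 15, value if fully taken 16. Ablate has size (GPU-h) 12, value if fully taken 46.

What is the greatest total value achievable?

113

Best value per unit of size first: Ablate 46/12≈3.83, Align 47/24≈1.96, Retrain 16/15≈1.07, Distill 12/12≈1.
Take all of Ablate (12 GPU-h, value 46) — 43 GPU-h left.
All 24 GPU-h of Align fit (value 47) — 19 remain.
All 15 GPU-h of Retrain fit (value 16) — 4 remain.
Only 4 GPU-h remain; take 4/12 of Distill for value 12×4/12 = 4.
Total value = 113.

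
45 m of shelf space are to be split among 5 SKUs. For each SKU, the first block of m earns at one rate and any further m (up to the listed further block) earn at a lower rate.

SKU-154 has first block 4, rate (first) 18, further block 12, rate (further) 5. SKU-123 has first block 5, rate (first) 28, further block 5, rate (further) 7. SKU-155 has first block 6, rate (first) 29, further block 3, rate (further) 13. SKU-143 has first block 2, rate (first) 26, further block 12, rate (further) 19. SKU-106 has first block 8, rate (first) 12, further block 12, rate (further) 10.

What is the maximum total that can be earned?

851

Rank every tier by rate: SKU-155/T1 29 > SKU-123/T1 28 > SKU-143/T1 26 > SKU-143/T2 19 > SKU-154/T1 18 > SKU-155/T2 13 > SKU-106/T1 12 > SKU-106/T2 10 > SKU-123/T2 7 > SKU-154/T2 5.
SKU-155 T1 at 29: fill all 6 — 39 left.
SKU-123 T1 at 28: fill all 5 — 34 left.
SKU-143 T1 at 26: fill all 2 — 32 left.
Fill SKU-143 T2 block (12 at 19) — 20 left.
SKU-154/T1 (18): +4 — 16 left.
SKU-155/T2 (13): +3 — 13 left.
Fill SKU-106 T1 block (8 at 12) — 5 left.
SKU-106 T2 at 10: only 5 left, fill 5.
Total = 29×6 + 28×5 + 26×2 + 19×12 + 18×4 + 13×3 + 12×8 + 10×5 = 851.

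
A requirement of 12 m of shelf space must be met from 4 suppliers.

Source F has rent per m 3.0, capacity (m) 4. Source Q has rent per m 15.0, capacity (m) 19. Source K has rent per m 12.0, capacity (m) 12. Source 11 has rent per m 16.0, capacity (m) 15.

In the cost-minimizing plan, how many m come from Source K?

8

Use suppliers in increasing cost order.
Take 4 from Source F at 3.0 → need 8 more.
Source K (12.0): take the remaining 8 → done.
Source Q, Source 11: unused.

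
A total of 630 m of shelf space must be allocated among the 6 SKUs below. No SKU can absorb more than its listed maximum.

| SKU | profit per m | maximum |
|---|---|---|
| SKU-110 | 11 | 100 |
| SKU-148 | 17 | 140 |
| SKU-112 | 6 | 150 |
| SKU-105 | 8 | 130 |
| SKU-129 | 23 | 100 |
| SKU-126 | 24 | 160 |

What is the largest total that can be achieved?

Highest profit per m first: SKU-126 24 > SKU-129 23 > SKU-148 17 > SKU-110 11 > SKU-105 8 > SKU-112 6.
SKU-126: +160 to 160 (cap) — 470 left.
Give SKU-129 100 to hit its cap of 100 — 370 left.
Give SKU-148 140 to hit its cap of 140 — 230 left.
SKU-110 takes 100 to reach its cap of 100 — 130 left.
SKU-105: +130 to 130 (cap) — 0 left.
Total = 11×100 + 17×140 + 8×130 + 23×100 + 24×160 = 10660.

10660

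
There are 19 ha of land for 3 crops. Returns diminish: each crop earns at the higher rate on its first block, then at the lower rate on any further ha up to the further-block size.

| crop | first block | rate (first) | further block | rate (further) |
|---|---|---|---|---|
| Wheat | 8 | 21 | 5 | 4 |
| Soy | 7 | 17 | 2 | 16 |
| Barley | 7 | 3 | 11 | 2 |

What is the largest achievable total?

Order all 6 blocks by rate: Wheat/first 21 > Soy/first 17 > Soy/second 16 > Wheat/second 4 > Barley/first 3 > Barley/second 2.
Wheat/first (21): +8 — 11 left.
Soy first at 17: fill all 7 — 4 left.
Soy/second (16): +2 — 2 left.
2 remain; put them into Wheat second at 4.
Total = 21×8 + 17×7 + 16×2 + 4×2 = 327.

327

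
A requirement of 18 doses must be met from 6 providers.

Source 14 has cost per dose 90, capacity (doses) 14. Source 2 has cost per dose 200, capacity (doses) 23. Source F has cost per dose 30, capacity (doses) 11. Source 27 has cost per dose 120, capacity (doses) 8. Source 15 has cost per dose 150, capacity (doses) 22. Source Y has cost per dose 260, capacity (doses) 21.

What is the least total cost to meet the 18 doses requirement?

960

Cheapest first:
Take 11 from Source F at 30 — need 7 more.
Take 7 from Source 14 at 90 to finish.
Source 27, Source 15, Source 2, Source Y: unused.
Cost = 11×30 + 7×90 = 960.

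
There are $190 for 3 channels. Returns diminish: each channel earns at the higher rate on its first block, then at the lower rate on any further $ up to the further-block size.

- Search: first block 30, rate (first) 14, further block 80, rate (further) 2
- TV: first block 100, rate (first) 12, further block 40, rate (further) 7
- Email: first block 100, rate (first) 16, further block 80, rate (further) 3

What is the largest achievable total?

2740

Order all 6 blocks by rate: Email/first 16 > Search/first 14 > TV/first 12 > TV/second 7 > Email/second 3 > Search/second 2.
Email first at 16: fill all 100 ; 90 left.
Fill Search first block (30 at 14) ; 60 left.
TV/first: +60 of 100 at 12; pool empty.
Total = 16×100 + 14×30 + 12×60 = 2740.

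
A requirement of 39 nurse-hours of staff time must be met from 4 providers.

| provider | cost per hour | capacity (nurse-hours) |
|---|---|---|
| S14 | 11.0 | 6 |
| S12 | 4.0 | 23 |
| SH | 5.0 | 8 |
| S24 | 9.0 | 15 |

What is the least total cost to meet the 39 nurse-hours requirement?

204

Fill from the cheapest provider first.
S12 (4.0): use full 23 — 16 nurse-hours to go.
SH at 5.0: take all 8 nurse-hours — 8 still needed.
S24 at 9.0: take 8 of its 15 — requirement met.
S14: unused.
Cost = 23×4.0 + 8×5.0 + 8×9.0 = 204.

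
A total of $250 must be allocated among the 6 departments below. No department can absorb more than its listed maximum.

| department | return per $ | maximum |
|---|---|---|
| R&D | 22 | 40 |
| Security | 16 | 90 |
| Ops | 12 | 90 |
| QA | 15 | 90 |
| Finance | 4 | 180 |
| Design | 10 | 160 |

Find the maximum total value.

4030

Rank by return per $: R&D 22 > Security 16 > QA 15 > Ops 12 > Design 10 > Finance 4.
R&D takes 40 to reach its cap of 40 ; 210 left.
Security: +90 to 90 (cap) ; 120 left.
QA takes 90 to reach its cap of 90 ; 30 left.
Ops: +30 (room for 90) → 30. Pool exhausted.
Total = 22×40 + 16×90 + 12×30 + 15×90 = 4030.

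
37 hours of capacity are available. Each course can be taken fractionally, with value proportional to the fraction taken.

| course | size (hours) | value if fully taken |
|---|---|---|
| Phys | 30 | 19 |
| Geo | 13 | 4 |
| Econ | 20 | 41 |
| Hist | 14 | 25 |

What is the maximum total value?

Rank by value-to-size ratio: Econ 41/20≈2.05, Hist 25/14≈1.79, Phys 19/30≈0.633, Geo 4/13≈0.308.
Econ: take in full, 20 hours for value 41 → 17 left.
Hist: take in full, 14 hours for value 25 → 3 left.
Fill the last 3 hours with part of Phys: 3/30 of it earns 1.9.
Total value = 67.9.

67.9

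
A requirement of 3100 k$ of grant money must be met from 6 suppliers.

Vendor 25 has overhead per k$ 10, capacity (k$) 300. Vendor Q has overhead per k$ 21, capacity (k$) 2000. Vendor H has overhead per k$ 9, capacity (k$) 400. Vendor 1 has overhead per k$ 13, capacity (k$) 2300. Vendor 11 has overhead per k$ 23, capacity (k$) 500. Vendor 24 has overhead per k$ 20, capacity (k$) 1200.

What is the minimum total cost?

38500

Fill from the cheapest supplier first.
Take 400 from Vendor H at 9 ; need 2700 more.
Vendor 25 at 10: take all 300 k$ ; 2400 still needed.
Vendor 1 at 13: take all 2300 k$ ; 100 still needed.
Take 100 from Vendor 24 at 20 to finish.
Vendor Q, Vendor 11: unused.
Cost = 400×9 + 300×10 + 2300×13 + 100×20 = 38500.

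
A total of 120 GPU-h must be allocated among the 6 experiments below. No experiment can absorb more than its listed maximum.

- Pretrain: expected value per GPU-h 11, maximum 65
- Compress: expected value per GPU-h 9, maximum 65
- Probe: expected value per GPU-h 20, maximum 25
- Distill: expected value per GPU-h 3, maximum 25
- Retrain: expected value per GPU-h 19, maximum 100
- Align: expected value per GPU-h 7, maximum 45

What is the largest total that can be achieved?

2305

Highest expected value per GPU-h first: Probe 20 > Retrain 19 > Pretrain 11 > Compress 9 > Align 7 > Distill 3.
Give Probe 25 to hit its cap of 25 — 95 left.
Retrain: +95 (room for 100) → 95. Pool exhausted.
Total = 20×25 + 19×95 = 2305.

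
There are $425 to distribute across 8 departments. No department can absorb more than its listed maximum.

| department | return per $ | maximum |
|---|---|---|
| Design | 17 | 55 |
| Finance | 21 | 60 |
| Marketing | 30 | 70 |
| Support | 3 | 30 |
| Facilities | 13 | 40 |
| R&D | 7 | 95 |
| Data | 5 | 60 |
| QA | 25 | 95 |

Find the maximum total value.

7905

Highest return per $ first: Marketing 30 > QA 25 > Finance 21 > Design 17 > Facilities 13 > R&D 7 > Data 5 > Support 3.
Marketing: +70 to 70 (cap) → 355 left.
QA: +95 to 95 (cap) → 260 left.
Give Finance 60 to hit its cap of 60 → 200 left.
Give Design 55 to hit its cap of 55 → 145 left.
Facilities: +40 to 40 (cap) → 105 left.
R&D: +95 to 95 (cap) → 10 left.
Data: +10 (room for 60) → 10. Pool exhausted.
Total = 17×55 + 21×60 + 30×70 + 13×40 + 7×95 + 5×10 + 25×95 = 7905.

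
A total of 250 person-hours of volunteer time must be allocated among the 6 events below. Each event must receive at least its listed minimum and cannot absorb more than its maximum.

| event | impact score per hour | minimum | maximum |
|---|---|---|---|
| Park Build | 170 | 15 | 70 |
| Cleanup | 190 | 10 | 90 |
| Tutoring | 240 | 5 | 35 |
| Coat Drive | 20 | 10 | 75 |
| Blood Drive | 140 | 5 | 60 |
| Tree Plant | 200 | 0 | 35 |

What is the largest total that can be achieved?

Meeting every minimum uses 15+10+5+10+5+0 = 45 person-hours, leaving 205.
Order the events by impact score per hour: Tutoring 240 > Tree Plant 200 > Cleanup 190 > Park Build 170 > Blood Drive 140 > Coat Drive 20.
Give Tutoring 30 more to hit its cap of 35 — 175 left.
Tree Plant takes 35 more to reach its cap of 35 — 140 left.
Give Cleanup 80 more to hit its cap of 90 — 60 left.
Park Build takes 55 more to reach its cap of 70 — 5 left.
Only 5 left; Blood Drive takes them to reach 10.
Total = 170×70 + 190×90 + 240×35 + 20×10 + 140×10 + 200×35 = 46000.

46000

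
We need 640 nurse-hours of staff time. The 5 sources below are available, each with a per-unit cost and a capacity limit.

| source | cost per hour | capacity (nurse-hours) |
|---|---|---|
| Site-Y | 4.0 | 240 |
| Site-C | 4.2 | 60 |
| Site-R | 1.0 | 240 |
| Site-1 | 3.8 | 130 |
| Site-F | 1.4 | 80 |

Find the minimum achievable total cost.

1606

Cheapest first:
Take 240 from Site-R at 1.0 ; need 400 more.
Site-F at 1.4: take all 80 nurse-hours ; 320 still needed.
Take 130 from Site-1 at 3.8 ; need 190 more.
Take 190 from Site-Y at 4.0 to finish.
Site-C: unused.
Cost = 240×1.0 + 80×1.4 + 130×3.8 + 190×4.0 = 1606.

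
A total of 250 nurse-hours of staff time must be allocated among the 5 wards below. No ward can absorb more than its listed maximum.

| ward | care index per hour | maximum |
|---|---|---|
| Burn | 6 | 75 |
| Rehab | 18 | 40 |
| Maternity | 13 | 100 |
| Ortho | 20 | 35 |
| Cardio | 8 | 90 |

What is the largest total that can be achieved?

3320

Order the wards by care index per hour: Ortho 20 > Rehab 18 > Maternity 13 > Cardio 8 > Burn 6.
Give Ortho 35 to hit its cap of 35 — 215 left.
Rehab takes 40 to reach its cap of 40 — 175 left.
Give Maternity 100 to hit its cap of 100 — 75 left.
Cardio: +75 (room for 90) → 75. Pool exhausted.
Total = 18×40 + 13×100 + 20×35 + 8×75 = 3320.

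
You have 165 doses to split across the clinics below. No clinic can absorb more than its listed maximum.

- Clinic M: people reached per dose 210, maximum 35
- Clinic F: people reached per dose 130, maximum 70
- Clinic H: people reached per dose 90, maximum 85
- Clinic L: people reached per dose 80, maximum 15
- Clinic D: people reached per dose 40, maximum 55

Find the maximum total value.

21850

Highest people reached per dose first: Clinic M 210 > Clinic F 130 > Clinic H 90 > Clinic L 80 > Clinic D 40.
Clinic M: +35 to 35 (cap) → 130 left.
Give Clinic F 70 to hit its cap of 70 → 60 left.
Clinic H: +60 (room for 85) → 60. Pool exhausted.
Total = 210×35 + 130×70 + 90×60 = 21850.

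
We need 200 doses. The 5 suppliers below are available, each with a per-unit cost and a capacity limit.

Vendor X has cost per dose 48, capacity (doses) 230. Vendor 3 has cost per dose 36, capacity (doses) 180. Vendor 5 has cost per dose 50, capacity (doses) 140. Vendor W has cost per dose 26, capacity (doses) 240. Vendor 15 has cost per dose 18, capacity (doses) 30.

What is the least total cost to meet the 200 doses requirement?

4960

Fill from the cheapest supplier first.
Vendor 15 at 18: take all 30 doses ; 170 still needed.
Take 170 from Vendor W at 26 to finish.
Vendor 3, Vendor X, Vendor 5: unused.
Cost = 30×18 + 170×26 = 4960.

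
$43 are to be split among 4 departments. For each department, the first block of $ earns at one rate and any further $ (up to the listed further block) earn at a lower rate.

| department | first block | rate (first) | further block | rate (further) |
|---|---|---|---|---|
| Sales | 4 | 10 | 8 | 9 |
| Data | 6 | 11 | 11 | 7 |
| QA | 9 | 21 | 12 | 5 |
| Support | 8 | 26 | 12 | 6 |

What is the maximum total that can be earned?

631

Order all 8 blocks by rate: Support/first 26 > QA/first 21 > Data/first 11 > Sales/first 10 > Sales/second 9 > Data/second 7 > Support/second 6 > QA/second 5.
Support/first (26): +8 ; 35 left.
QA first at 21: fill all 9 ; 26 left.
Data/first (11): +6 ; 20 left.
Fill Sales first block (4 at 10) ; 16 left.
Sales second at 9: fill all 8 ; 8 left.
Data/second: +8 of 11 at 7; pool empty.
Total = 26×8 + 21×9 + 11×6 + 10×4 + 9×8 + 7×8 = 631.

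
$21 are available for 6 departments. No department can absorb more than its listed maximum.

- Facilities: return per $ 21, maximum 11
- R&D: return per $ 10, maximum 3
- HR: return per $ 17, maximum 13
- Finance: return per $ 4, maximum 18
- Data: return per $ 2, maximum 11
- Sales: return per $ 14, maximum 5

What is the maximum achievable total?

401

Order the departments by return per $: Facilities 21 > HR 17 > Sales 14 > R&D 10 > Finance 4 > Data 2.
Facilities takes 11 to reach its cap of 11 — 10 left.
HR has room for 13 but only 10 remain, so it gets 10.
Total = 21×11 + 17×10 = 401.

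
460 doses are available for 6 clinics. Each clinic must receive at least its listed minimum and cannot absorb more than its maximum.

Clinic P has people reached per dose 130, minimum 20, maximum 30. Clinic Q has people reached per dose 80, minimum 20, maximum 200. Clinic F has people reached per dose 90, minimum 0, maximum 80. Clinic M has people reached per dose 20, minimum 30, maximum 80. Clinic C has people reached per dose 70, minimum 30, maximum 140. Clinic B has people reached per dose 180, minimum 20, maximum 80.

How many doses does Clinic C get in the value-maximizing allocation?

Meeting every minimum uses 20+20+0+30+30+20 = 120 doses, leaving 340.
Order the clinics by people reached per dose: Clinic B 180 > Clinic P 130 > Clinic F 90 > Clinic Q 80 > Clinic C 70 > Clinic M 20.
Clinic B takes 60 more to reach its cap of 80 ; 280 left.
Give Clinic P 10 more to hit its cap of 30 ; 270 left.
Give Clinic F 80 more to hit its cap of 80 ; 190 left.
Clinic Q: +180 to 200 (cap) ; 10 left.
Clinic C has room for 110 more but only 10 remain, so it gets 40.

40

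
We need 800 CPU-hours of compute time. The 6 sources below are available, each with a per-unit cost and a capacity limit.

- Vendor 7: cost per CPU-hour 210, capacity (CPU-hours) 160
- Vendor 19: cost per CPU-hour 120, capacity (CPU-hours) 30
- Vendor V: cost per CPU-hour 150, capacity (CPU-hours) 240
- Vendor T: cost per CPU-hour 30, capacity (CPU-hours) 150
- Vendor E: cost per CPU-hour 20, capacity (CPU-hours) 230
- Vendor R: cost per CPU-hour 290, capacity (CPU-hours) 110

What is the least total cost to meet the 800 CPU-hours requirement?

80200

Cheapest first:
Vendor E (20): use full 230 ; 570 CPU-hours to go.
Take 150 from Vendor T at 30 ; need 420 more.
Take 30 from Vendor 19 at 120 ; need 390 more.
Vendor V (150): use full 240 ; 150 CPU-hours to go.
Vendor 7 (210): take the remaining 150 ; done.
Vendor R: unused.
Cost = 230×20 + 150×30 + 30×120 + 240×150 + 150×210 = 80200.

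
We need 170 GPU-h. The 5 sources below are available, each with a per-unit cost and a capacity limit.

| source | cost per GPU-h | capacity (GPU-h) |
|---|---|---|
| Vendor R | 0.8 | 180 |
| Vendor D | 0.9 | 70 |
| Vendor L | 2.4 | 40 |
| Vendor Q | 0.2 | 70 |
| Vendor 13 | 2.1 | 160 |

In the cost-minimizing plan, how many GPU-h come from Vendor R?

100

Use sources in increasing cost order.
Take 70 from Vendor Q at 0.2 — need 100 more.
Take 100 from Vendor R at 0.8 to finish.
Vendor D, Vendor 13, Vendor L: unused.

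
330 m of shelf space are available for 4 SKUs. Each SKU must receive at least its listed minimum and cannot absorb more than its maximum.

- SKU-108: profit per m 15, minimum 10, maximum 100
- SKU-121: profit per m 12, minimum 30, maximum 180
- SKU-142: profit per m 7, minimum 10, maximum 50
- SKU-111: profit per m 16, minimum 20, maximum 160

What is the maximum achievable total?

4850

Meeting every minimum uses 10+30+10+20 = 70 m, leaving 260.
Rank by profit per m: SKU-111 16 > SKU-108 15 > SKU-121 12 > SKU-142 7.
Give SKU-111 140 more to hit its cap of 160 — 120 left.
Give SKU-108 90 more to hit its cap of 100 — 30 left.
SKU-121: +30 (room for 150) → 60. Pool exhausted.
Total = 15×100 + 12×60 + 7×10 + 16×160 = 4850.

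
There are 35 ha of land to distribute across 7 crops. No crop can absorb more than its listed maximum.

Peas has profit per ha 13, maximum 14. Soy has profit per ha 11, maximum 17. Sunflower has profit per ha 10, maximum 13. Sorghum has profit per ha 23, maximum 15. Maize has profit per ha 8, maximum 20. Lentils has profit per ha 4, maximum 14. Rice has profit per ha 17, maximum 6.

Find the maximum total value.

629

Order the crops by profit per ha: Sorghum 23 > Rice 17 > Peas 13 > Soy 11 > Sunflower 10 > Maize 8 > Lentils 4.
Sorghum: +15 to 15 (cap) → 20 left.
Give Rice 6 to hit its cap of 6 → 14 left.
Give Peas 14 to hit its cap of 14 → 0 left.
Total = 13×14 + 23×15 + 17×6 = 629.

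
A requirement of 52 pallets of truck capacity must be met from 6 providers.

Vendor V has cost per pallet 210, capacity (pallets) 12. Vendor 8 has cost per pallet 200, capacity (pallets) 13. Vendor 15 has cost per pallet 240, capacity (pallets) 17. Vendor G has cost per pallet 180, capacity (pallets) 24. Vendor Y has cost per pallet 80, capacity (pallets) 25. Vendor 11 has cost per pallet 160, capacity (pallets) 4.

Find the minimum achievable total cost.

6780

Cheapest first:
Vendor Y at 80: take all 25 pallets → 27 still needed.
Vendor 11 (160): use full 4 → 23 pallets to go.
Vendor G (180): take the remaining 23 → done.
Vendor 8, Vendor V, Vendor 15: unused.
Cost = 25×80 + 4×160 + 23×180 = 6780.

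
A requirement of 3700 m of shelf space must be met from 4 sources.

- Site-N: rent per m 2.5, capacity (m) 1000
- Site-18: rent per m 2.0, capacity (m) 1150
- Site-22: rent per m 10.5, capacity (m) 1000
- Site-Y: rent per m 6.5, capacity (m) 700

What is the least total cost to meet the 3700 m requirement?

Cheapest first:
Site-18 at 2.0: take all 1150 m → 2550 still needed.
Take 1000 from Site-N at 2.5 → need 1550 more.
Site-Y at 6.5: take all 700 m → 850 still needed.
Take 850 from Site-22 at 10.5 to finish.
Cost = 1150×2.0 + 1000×2.5 + 700×6.5 + 850×10.5 = 18275.

18275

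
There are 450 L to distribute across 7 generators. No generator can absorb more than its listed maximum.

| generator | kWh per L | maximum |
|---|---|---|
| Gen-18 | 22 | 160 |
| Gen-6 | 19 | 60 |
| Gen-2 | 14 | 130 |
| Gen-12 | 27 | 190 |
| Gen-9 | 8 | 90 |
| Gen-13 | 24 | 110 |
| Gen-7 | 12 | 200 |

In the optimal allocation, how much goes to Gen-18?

Order the generators by kWh per L: Gen-12 27 > Gen-13 24 > Gen-18 22 > Gen-6 19 > Gen-2 14 > Gen-7 12 > Gen-9 8.
Gen-12: +190 to 190 (cap) — 260 left.
Gen-13: +110 to 110 (cap) — 150 left.
Gen-18 has room for 160 but only 150 remain, so it gets 150.

150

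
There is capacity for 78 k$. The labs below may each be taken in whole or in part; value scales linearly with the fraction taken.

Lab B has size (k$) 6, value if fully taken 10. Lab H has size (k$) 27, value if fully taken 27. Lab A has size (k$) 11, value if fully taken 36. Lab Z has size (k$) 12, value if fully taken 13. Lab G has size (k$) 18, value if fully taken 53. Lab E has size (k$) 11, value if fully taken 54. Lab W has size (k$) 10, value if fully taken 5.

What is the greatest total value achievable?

Best value per unit of size first: Lab E 54/11≈4.91, Lab A 36/11≈3.27, Lab G 53/18≈2.94, Lab B 10/6≈1.67, Lab Z 13/12≈1.08, Lab H 27/27≈1, Lab W 5/10≈0.5.
All 11 k$ of Lab E fit (value 54) → 67 remain.
Take all of Lab A (11 k$, value 36) → 56 k$ left.
Lab G: take in full, 18 k$ for value 53 → 38 left.
All 6 k$ of Lab B fit (value 10) → 32 remain.
Lab Z: take in full, 12 k$ for value 13 → 20 left.
Only 20 k$ remain; take 20/27 of Lab H for value 27×20/27 = 20.
Total value = 186.

186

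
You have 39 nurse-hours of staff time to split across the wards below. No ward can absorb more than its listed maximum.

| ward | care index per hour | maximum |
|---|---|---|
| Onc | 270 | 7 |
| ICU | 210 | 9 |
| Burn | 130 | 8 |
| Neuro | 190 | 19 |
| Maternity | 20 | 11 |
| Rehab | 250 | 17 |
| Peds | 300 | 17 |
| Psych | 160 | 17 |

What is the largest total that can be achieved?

Order the wards by care index per hour: Peds 300 > Onc 270 > Rehab 250 > ICU 210 > Neuro 190 > Psych 160 > Burn 130 > Maternity 20.
Give Peds 17 to hit its cap of 17 — 22 left.
Onc takes 7 to reach its cap of 7 — 15 left.
Only 15 left; Rehab takes them to reach 15.
Total = 270×7 + 250×15 + 300×17 = 10740.

10740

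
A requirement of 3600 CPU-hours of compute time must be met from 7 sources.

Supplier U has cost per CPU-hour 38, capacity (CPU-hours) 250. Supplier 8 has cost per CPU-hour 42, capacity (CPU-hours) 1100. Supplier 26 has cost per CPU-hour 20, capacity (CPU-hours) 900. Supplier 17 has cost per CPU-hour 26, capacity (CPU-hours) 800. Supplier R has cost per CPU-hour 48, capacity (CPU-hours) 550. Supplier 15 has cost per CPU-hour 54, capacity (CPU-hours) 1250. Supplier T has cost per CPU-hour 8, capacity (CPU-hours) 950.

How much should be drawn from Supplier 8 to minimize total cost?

700

Use sources in increasing cost order.
Take 950 from Supplier T at 8 ; need 2650 more.
Supplier 26 (20): use full 900 ; 1750 CPU-hours to go.
Supplier 17 at 26: take all 800 CPU-hours ; 950 still needed.
Take 250 from Supplier U at 38 ; need 700 more.
Supplier 8 (42): take the remaining 700 ; done.
Supplier R, Supplier 15: unused.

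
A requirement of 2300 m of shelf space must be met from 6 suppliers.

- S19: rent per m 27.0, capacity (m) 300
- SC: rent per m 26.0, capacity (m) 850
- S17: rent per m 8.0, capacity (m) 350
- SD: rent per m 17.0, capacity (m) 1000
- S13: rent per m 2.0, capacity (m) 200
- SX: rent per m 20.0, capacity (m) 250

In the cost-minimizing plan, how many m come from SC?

Use suppliers in increasing cost order.
S13 (2.0): use full 200 — 2100 m to go.
S17 at 8.0: take all 350 m — 1750 still needed.
Take 1000 from SD at 17.0 — need 750 more.
SX at 20.0: take all 250 m — 500 still needed.
Take 500 from SC at 26.0 to finish.
S19: unused.

500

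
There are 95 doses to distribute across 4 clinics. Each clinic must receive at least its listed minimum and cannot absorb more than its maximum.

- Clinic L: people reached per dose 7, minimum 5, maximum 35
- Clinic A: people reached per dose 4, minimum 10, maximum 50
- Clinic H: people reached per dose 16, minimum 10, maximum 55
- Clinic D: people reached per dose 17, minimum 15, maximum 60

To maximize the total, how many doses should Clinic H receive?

Meeting every minimum uses 5+10+10+15 = 40 doses, leaving 55.
Highest people reached per dose first: Clinic D 17 > Clinic H 16 > Clinic L 7 > Clinic A 4.
Clinic D takes 45 more to reach its cap of 60 ; 10 left.
Only 10 left; Clinic H takes them to reach 20.

20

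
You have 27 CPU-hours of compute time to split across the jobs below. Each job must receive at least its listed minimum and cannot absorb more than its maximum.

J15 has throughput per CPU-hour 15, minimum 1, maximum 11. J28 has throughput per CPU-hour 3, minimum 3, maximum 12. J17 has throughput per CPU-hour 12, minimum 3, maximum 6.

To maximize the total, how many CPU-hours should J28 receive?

10

Meeting every minimum uses 1+3+3 = 7 CPU-hours, leaving 20.
Highest throughput per CPU-hour first: J15 15 > J17 12 > J28 3.
J15: +10 to 11 (cap) → 10 left.
Give J17 3 more to hit its cap of 6 → 7 left.
J28 has room for 9 more but only 7 remain, so it gets 10.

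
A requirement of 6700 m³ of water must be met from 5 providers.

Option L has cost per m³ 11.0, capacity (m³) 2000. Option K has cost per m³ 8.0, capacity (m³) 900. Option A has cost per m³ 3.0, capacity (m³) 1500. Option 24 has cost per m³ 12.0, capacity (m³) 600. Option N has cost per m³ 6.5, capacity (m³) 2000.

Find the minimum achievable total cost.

Use providers in increasing cost order.
Take 1500 from Option A at 3.0 → need 5200 more.
Take 2000 from Option N at 6.5 → need 3200 more.
Option K (8.0): use full 900 → 2300 m³ to go.
Option L at 11.0: take all 2000 m³ → 300 still needed.
Option 24 at 12.0: take 300 of its 600 → requirement met.
Cost = 1500×3.0 + 2000×6.5 + 900×8.0 + 2000×11.0 + 300×12.0 = 50300.

50300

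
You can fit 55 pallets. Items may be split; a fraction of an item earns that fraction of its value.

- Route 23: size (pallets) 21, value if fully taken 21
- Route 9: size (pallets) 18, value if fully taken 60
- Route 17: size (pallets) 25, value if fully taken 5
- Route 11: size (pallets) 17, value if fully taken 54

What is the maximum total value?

Best value per unit of size first: Route 9 60/18≈3.33, Route 11 54/17≈3.18, Route 23 21/21≈1, Route 17 5/25≈0.2.
Route 9: take in full, 18 pallets for value 60 — 37 left.
Route 11: take in full, 17 pallets for value 54 — 20 left.
20 pallets left: a 20/21 share of Route 23 gives 21×20/21 = 20.
Total value = 134.

134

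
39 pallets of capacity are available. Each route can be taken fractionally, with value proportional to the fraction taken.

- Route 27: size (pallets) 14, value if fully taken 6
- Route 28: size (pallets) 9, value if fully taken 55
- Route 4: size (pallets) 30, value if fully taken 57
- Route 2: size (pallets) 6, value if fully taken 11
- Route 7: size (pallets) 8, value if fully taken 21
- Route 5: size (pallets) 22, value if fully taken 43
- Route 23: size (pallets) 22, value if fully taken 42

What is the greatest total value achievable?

Best value per unit of size first: Route 28 55/9≈6.11, Route 7 21/8≈2.62, Route 5 43/22≈1.95, Route 23 42/22≈1.91, Route 4 57/30≈1.9, Route 2 11/6≈1.83, Route 27 6/14≈0.429.
Route 28: take in full, 9 pallets for value 55 ; 30 left.
All 8 pallets of Route 7 fit (value 21) ; 22 remain.
Take all of Route 5 (22 pallets, value 43) ; 0 pallets left.
Total value = 119.

119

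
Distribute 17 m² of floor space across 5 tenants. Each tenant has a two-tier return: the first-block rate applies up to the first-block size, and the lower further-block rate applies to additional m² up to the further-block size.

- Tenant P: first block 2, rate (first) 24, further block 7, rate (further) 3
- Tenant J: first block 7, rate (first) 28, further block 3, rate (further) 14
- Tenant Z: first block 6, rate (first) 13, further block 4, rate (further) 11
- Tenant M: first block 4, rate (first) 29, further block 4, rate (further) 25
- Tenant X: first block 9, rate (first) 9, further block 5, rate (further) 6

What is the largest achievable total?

460

Treat each block as its own option and order by rate: Tenant M/tier1 29 > Tenant J/tier1 28 > Tenant M/tier2 25 > Tenant P/tier1 24 > Tenant J/tier2 14 > Tenant Z/tier1 13 > Tenant Z/tier2 11 > Tenant X/tier1 9 > Tenant X/tier2 6 > Tenant P/tier2 3.
Tenant M/tier1 (29): +4 — 13 left.
Tenant J tier1 at 28: fill all 7 — 6 left.
Fill Tenant M tier2 block (4 at 25) — 2 left.
Tenant P/tier1 (24): +2 — 0 left.
Total = 29×4 + 28×7 + 25×4 + 24×2 = 460.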